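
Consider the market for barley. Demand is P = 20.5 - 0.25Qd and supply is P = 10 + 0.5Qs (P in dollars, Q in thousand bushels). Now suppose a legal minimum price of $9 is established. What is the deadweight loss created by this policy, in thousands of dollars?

0

Rearranging demand gives Qd = 82 - 4P; rearranging supply gives Qs = 2P - 20. Setting quantity demanded equal to quantity supplied, 82 - 4P = 2P - 20, gives P* = 17 and Q* = 14.
Since 9 is below P* = 17, the floor does not bind and the free-market outcome prevails.
Since the control does not bind, no trades are prevented and deadweight loss is zero.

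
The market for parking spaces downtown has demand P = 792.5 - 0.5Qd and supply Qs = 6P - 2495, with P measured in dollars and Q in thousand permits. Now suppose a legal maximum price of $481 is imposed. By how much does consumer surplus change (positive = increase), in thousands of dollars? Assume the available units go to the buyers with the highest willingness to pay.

Rearranging demand gives Qd = 1585 - 2P. Without the control the market clears where 1585 - 2P = 6P - 2495, i.e. P* = 510 and Q* = 565.
Because the ceiling (481) lies below the market-clearing price, it is binding.
At P = 481: Qd = 1585 - 2·481 = 623 and Qs = 6·481 - 2495 = 391.
Consumer surplus without the control is ½ · (792.5 - 510) · 565 = 79806.25.
With the ceiling, 391 units are sold at 481 (assume they go to the highest-value buyers). The demand price at Q = 391 is 597, so CS = ½ · [(792.5 - 481) + (597 - 481)] · 391 = 83576.25.
Change in consumer surplus = 83576.25 - 79806.25 = 3770.

3770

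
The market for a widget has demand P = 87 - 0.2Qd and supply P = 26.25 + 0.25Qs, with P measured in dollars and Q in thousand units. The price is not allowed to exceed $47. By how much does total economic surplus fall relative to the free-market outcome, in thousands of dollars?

608.4

Rearranging demand gives Qd = 435 - 5P; rearranging supply gives Qs = 4P - 105. Setting quantity demanded equal to quantity supplied, 435 - 5P = 4P - 105, gives P* = 60 and Q* = 135.
The ceiling of 47 is below the equilibrium price 60, so it binds.
At P = 47: Qd = 435 - 5·47 = 200 and Qs = 4·47 - 105 = 83.
Quantity traded falls to 83. At Q = 83 the demand price is (435 - 83)/5 = 70.4 and the supply price is (105 + 83)/4 = 47.
Deadweight loss = ½ · (70.4 - 47) · (135 - 83) = ½ · 23.4 · 52 = 608.4.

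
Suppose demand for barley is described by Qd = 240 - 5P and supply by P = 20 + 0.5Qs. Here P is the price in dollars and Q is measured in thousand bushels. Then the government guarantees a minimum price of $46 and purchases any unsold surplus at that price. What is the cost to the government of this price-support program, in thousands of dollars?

Rearranging supply gives Qs = 2P - 40. In a free market, 240 - 5P = 2P - 40 gives the equilibrium P* = 40, Q* = 40.
Because the floor (46) lies above the market-clearing price, it is binding.
At P = 46: Qd = 240 - 5·46 = 10 and Qs = 2·46 - 40 = 52.
Surplus = Qs - Qd = 42.
Government expenditure = surplus × support price = 42 × 46 = 1932.

1932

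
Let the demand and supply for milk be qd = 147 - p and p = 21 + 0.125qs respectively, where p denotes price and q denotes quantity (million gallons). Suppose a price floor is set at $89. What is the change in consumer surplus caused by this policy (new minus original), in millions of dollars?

-4590

Rearranging supply gives qs = 8p - 168. Equilibrium: 147 - p = 8p - 168, so 315 = 9p and p* = 35, q* = 112.
The floor of 89 is above the equilibrium price 35, so it binds.
At p = 89: qd = 147 - 89 = 58 and qs = 8·89 - 168 = 544.
Consumer surplus without the control is ½ · (147 - 35) · 112 = 6272.
With the floor, consumers buy 58 units at 89, so CS = ½ · (147 - 89) · 58 = 1682.
Change in consumer surplus = 1682 - 6272 = -4590.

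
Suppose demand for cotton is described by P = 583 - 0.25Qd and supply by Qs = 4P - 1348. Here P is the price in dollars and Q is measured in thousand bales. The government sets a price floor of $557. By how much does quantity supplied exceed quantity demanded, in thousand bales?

776

Rearranging demand gives Qd = 2332 - 4P. Without the control the market clears where 2332 - 4P = 4P - 1348, i.e. P* = 460 and Q* = 492.
The floor of 557 is above the equilibrium price 460, so it binds.
At P = 557: Qd = 2332 - 4·557 = 104 and Qs = 4·557 - 1348 = 880.
Surplus = Qs - Qd = 880 - 104 = 776.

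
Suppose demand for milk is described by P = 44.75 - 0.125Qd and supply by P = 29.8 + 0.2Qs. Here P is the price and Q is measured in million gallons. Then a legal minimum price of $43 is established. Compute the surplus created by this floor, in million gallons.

Rearranging demand gives Qd = 358 - 8P; rearranging supply gives Qs = 5P - 149. Equilibrium: 358 - 8P = 5P - 149, so 507 = 13P and P* = 39, Q* = 46.
Because the floor (43) lies above the market-clearing price, it is binding.
At P = 43: Qd = 358 - 8·43 = 14 and Qs = 5·43 - 149 = 66.
Surplus = Qs - Qd = 66 - 14 = 52.

52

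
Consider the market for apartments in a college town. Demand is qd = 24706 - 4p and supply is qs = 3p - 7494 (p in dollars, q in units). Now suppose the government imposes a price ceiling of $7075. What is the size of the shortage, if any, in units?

0

Setting quantity demanded equal to quantity supplied, 24706 - 4p = 3p - 7494, gives p* = 4600 and q* = 6306.
Since 7075 is above p* = 4600, the ceiling does not bind and the free-market outcome prevails.
Since the control does not bind, there is no shortage.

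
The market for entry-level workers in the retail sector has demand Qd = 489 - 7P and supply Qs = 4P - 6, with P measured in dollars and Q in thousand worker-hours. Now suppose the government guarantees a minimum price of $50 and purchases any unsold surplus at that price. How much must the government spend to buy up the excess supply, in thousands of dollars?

2750

In a free market, 489 - 7P = 4P - 6 gives the equilibrium P* = 45, Q* = 174.
The floor of 50 is above the equilibrium price 45, so it binds.
At P = 50: Qd = 489 - 7·50 = 139 and Qs = 4·50 - 6 = 194.
Surplus = Qs - Qd = 55.
Government expenditure = surplus × support price = 55 × 50 = 2750.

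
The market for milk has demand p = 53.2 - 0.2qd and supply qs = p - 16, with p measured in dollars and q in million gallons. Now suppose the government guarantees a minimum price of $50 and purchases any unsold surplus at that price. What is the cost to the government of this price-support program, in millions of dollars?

900

Rearranging demand gives qd = 266 - 5p. Without the control the market clears where 266 - 5p = p - 16, i.e. p* = 47 and q* = 31.
Since 50 > 47, the floor is binding.
At p = 50: qd = 266 - 5·50 = 16 and qs = 50 - 16 = 34.
Surplus = qs - qd = 18.
Government expenditure = surplus × support price = 18 × 50 = 900.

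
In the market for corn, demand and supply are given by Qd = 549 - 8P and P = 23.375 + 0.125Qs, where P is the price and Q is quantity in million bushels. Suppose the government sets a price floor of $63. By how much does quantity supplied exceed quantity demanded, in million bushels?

272

Rearranging supply gives Qs = 8P - 187. Equilibrium: 549 - 8P = 8P - 187, so 736 = 16P and P* = 46, Q* = 181.
Because the floor (63) lies above the market-clearing price, it is binding.
At P = 63: Qd = 549 - 8·63 = 45 and Qs = 8·63 - 187 = 317.
Surplus = Qs - Qd = 317 - 45 = 272.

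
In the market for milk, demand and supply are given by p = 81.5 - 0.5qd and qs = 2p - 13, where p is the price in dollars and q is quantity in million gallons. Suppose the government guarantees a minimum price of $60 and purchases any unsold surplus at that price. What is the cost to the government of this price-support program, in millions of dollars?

Rearranging demand gives qd = 163 - 2p. In a free market, 163 - 2p = 2p - 13 gives the equilibrium p* = 44, q* = 75.
The floor of 60 is above the equilibrium price 44, so it binds.
At p = 60: qd = 163 - 2·60 = 43 and qs = 2·60 - 13 = 107.
Surplus = qs - qd = 64.
Government expenditure = surplus × support price = 64 × 60 = 3840.

3840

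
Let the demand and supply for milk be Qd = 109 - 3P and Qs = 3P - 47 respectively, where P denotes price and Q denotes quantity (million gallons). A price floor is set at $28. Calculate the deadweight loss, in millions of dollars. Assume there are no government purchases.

12

Without the control the market clears where 109 - 3P = 3P - 47, i.e. P* = 26 and Q* = 31.
The floor of 28 is above the equilibrium price 26, so it binds.
At P = 28: Qd = 109 - 3·28 = 25 and Qs = 3·28 - 47 = 37.
Quantity traded falls to 25. At Q = 25 the demand price is (109 - 25)/3 = 28 and the supply price is (47 + 25)/3 = 24.
Deadweight loss = ½ · (28 - 24) · (31 - 25) = ½ · 4 · 6 = 12.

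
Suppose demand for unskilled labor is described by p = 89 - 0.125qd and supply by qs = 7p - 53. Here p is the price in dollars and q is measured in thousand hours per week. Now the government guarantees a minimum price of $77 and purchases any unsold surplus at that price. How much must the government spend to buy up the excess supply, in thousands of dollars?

30030

Rearranging demand gives qd = 712 - 8p. Setting quantity demanded equal to quantity supplied, 712 - 8p = 7p - 53, gives p* = 51 and q* = 304.
Since 77 > 51, the floor is binding.
At p = 77: qd = 712 - 8·77 = 96 and qs = 7·77 - 53 = 486.
Surplus = qs - qd = 390.
Government expenditure = surplus × support price = 390 × 77 = 30030.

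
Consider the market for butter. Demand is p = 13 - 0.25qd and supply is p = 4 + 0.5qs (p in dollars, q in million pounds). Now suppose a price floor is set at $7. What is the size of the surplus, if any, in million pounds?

0

Rearranging demand gives qd = 52 - 4p; rearranging supply gives qs = 2p - 8. Without the control the market clears where 52 - 4p = 2p - 8, i.e. p* = 10 and q* = 12.
The floor of 7 is below the equilibrium price 10, so it is not binding; the market clears at p* = 10, q* = 12.
Since the control does not bind, there is no surplus.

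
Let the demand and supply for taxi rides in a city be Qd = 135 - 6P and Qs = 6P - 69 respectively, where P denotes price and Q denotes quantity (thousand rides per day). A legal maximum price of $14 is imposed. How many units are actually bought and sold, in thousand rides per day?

Equilibrium: 135 - 6P = 6P - 69, so 204 = 12P and P* = 17, Q* = 33.
Since 14 < 17, the ceiling is binding.
At P = 14: Qd = 135 - 6·14 = 51 and Qs = 6·14 - 69 = 15.
The quantity actually transacted is the short side, supply: 15.

15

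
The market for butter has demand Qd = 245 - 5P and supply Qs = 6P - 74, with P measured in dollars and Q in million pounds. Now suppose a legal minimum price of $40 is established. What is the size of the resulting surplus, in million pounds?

Setting quantity demanded equal to quantity supplied, 245 - 5P = 6P - 74, gives P* = 29 and Q* = 100.
The floor of 40 is above the equilibrium price 29, so it binds.
At P = 40: Qd = 245 - 5·40 = 45 and Qs = 6·40 - 74 = 166.
Surplus = Qs - Qd = 166 - 45 = 121.

121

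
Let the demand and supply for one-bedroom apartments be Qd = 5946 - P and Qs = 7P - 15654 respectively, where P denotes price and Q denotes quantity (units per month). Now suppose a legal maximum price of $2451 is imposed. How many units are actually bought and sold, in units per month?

Without the control the market clears where 5946 - P = 7P - 15654, i.e. P* = 2700 and Q* = 3246.
Since 2451 < 2700, the ceiling is binding.
At P = 2451: Qd = 5946 - 2451 = 3495 and Qs = 7·2451 - 15654 = 1503.
The quantity actually transacted is the short side, supply: 1503.

1503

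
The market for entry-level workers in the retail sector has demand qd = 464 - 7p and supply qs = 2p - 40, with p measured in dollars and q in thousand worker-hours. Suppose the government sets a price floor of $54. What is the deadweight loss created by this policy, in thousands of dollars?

0

Equilibrium: 464 - 7p = 2p - 40, so 504 = 9p and p* = 56, q* = 72.
Since 54 is below p* = 56, the floor does not bind and the free-market outcome prevails.
Since the control does not bind, no trades are prevented and deadweight loss is zero.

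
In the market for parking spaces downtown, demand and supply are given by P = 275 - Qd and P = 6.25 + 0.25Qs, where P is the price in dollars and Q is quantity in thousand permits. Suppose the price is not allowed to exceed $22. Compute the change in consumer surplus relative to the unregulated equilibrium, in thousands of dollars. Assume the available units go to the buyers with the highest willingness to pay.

Rearranging demand gives Qd = 275 - P; rearranging supply gives Qs = 4P - 25. In a free market, 275 - P = 4P - 25 gives the equilibrium P* = 60, Q* = 215.
Because the ceiling (22) lies below the market-clearing price, it is binding.
At P = 22: Qd = 275 - 22 = 253 and Qs = 4·22 - 25 = 63.
Consumer surplus without the control is ½ · (275 - 60) · 215 = 23112.5.
With the ceiling, 63 units are sold at 22 (assume they go to the highest-value buyers). The demand price at Q = 63 is 212, so CS = ½ · [(275 - 22) + (212 - 22)] · 63 = 13954.5.
Change in consumer surplus = 13954.5 - 23112.5 = -9158.

-9158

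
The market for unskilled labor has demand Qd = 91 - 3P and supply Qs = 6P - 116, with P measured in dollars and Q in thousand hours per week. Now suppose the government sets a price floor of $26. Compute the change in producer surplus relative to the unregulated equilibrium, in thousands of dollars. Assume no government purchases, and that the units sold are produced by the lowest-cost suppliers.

Without the control the market clears where 91 - 3P = 6P - 116, i.e. P* = 23 and Q* = 22.
Since 26 > 23, the floor is binding.
At P = 26: Qd = 91 - 3·26 = 13 and Qs = 6·26 - 116 = 40.
Producer surplus without the control is ½ · (23 - 58/3) · 22 = 121/3.
With the floor, 13 units are sold at 26. The supply price at Q = 13 is 21.5, so PS = ½ · [(26 - 58/3) + (26 - 21.5)] · 13 = 871/12.
Change in producer surplus = 871/12 - 121/3 = 32.25.

32.25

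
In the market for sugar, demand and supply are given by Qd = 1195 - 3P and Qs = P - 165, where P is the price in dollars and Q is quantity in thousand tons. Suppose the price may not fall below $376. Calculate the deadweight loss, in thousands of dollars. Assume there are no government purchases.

Setting quantity demanded equal to quantity supplied, 1195 - 3P = P - 165, gives P* = 340 and Q* = 175.
Because the floor (376) lies above the market-clearing price, it is binding.
At P = 376: Qd = 1195 - 3·376 = 67 and Qs = 376 - 165 = 211.
Quantity traded falls to 67. At Q = 67 the demand price is (1195 - 67)/3 = 376 and the supply price is 165 + 67 = 232.
Deadweight loss = ½ · (376 - 232) · (175 - 67) = ½ · 144 · 108 = 7776.

7776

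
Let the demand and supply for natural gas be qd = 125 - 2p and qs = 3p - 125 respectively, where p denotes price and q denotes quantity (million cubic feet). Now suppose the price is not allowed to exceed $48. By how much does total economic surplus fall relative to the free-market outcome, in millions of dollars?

15

In a free market, 125 - 2p = 3p - 125 gives the equilibrium p* = 50, q* = 25.
The ceiling of 48 is below the equilibrium price 50, so it binds.
At p = 48: qd = 125 - 2·48 = 29 and qs = 3·48 - 125 = 19.
Quantity traded falls to 19. At q = 19 the demand price is (125 - 19)/2 = 53 and the supply price is (125 + 19)/3 = 48.
Deadweight loss = ½ · (53 - 48) · (25 - 19) = ½ · 5 · 6 = 15.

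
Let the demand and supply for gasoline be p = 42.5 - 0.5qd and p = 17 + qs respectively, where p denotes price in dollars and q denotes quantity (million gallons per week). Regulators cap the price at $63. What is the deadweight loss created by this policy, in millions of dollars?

0

Rearranging demand gives qd = 85 - 2p; rearranging supply gives qs = p - 17. Setting quantity demanded equal to quantity supplied, 85 - 2p = p - 17, gives p* = 34 and q* = 17.
Since 63 is above p* = 34, the ceiling does not bind and the free-market outcome prevails.
Since the control does not bind, no trades are prevented and deadweight loss is zero.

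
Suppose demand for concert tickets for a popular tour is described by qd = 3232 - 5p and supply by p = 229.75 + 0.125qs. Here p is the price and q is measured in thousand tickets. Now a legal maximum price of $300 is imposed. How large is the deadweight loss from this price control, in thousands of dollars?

84240

Rearranging supply gives qs = 8p - 1838. Without the control the market clears where 3232 - 5p = 8p - 1838, i.e. p* = 390 and q* = 1282.
Since 300 < 390, the ceiling is binding.
At p = 300: qd = 3232 - 5·300 = 1732 and qs = 8·300 - 1838 = 562.
Quantity traded falls to 562. At q = 562 the demand price is (3232 - 562)/5 = 534 and the supply price is (1838 + 562)/8 = 300.
Deadweight loss = ½ · (534 - 300) · (1282 - 562) = ½ · 234 · 720 = 84240.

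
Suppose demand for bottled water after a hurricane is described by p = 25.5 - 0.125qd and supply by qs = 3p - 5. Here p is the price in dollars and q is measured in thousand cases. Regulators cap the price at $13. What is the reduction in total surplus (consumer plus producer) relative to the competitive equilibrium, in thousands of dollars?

74.25

Rearranging demand gives qd = 204 - 8p. Equilibrium: 204 - 8p = 3p - 5, so 209 = 11p and p* = 19, q* = 52.
Because the ceiling (13) lies below the market-clearing price, it is binding.
At p = 13: qd = 204 - 8·13 = 100 and qs = 3·13 - 5 = 34.
Quantity traded falls to 34. At q = 34 the demand price is (204 - 34)/8 = 21.25 and the supply price is (5 + 34)/3 = 13.
Deadweight loss = ½ · (21.25 - 13) · (52 - 34) = ½ · 8.25 · 18 = 74.25.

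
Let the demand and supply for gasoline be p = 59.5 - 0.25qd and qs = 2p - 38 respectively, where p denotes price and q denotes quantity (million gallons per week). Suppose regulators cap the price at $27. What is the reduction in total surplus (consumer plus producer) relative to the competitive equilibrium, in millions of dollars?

541.5

Rearranging demand gives qd = 238 - 4p. Without the control the market clears where 238 - 4p = 2p - 38, i.e. p* = 46 and q* = 54.
Because the ceiling (27) lies below the market-clearing price, it is binding.
At p = 27: qd = 238 - 4·27 = 130 and qs = 2·27 - 38 = 16.
Quantity traded falls to 16. At q = 16 the demand price is (238 - 16)/4 = 55.5 and the supply price is (38 + 16)/2 = 27.
Deadweight loss = ½ · (55.5 - 27) · (54 - 16) = ½ · 28.5 · 38 = 541.5.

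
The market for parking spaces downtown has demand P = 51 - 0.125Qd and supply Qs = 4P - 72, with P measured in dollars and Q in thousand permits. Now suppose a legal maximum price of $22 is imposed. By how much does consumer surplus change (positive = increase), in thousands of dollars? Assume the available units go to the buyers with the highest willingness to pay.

-36

Rearranging demand gives Qd = 408 - 8P. Equilibrium: 408 - 8P = 4P - 72, so 480 = 12P and P* = 40, Q* = 88.
Because the ceiling (22) lies below the market-clearing price, it is binding.
At P = 22: Qd = 408 - 8·22 = 232 and Qs = 4·22 - 72 = 16.
Consumer surplus without the control is ½ · (51 - 40) · 88 = 484.
With the ceiling, 16 units are sold at 22 (assume they go to the highest-value buyers). The demand price at Q = 16 is 49, so CS = ½ · [(51 - 22) + (49 - 22)] · 16 = 448.
Change in consumer surplus = 448 - 484 = -36.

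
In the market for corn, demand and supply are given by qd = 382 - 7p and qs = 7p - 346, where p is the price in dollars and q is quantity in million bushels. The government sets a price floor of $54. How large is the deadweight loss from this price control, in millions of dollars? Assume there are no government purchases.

28

Equilibrium: 382 - 7p = 7p - 346, so 728 = 14p and p* = 52, q* = 18.
Because the floor (54) lies above the market-clearing price, it is binding.
At p = 54: qd = 382 - 7·54 = 4 and qs = 7·54 - 346 = 32.
Quantity traded falls to 4. At q = 4 the demand price is (382 - 4)/7 = 54 and the supply price is (346 + 4)/7 = 50.
Deadweight loss = ½ · (54 - 50) · (18 - 4) = ½ · 4 · 14 = 28.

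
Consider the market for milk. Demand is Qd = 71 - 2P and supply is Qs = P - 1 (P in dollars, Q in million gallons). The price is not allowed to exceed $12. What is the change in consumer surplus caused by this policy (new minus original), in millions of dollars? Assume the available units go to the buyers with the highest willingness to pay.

96

Equilibrium: 71 - 2P = P - 1, so 72 = 3P and P* = 24, Q* = 23.
Since 12 < 24, the ceiling is binding.
At P = 12: Qd = 71 - 2·12 = 47 and Qs = 12 - 1 = 11.
Consumer surplus without the control is ½ · (35.5 - 24) · 23 = 132.25.
With the ceiling, 11 units are sold at 12 (assume they go to the highest-value buyers). The demand price at Q = 11 is 30, so CS = ½ · [(35.5 - 12) + (30 - 12)] · 11 = 228.25.
Change in consumer surplus = 228.25 - 132.25 = 96.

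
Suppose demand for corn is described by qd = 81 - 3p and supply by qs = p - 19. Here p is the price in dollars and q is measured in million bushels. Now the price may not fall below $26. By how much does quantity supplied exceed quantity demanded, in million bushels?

4

In a free market, 81 - 3p = p - 19 gives the equilibrium p* = 25, q* = 6.
Because the floor (26) lies above the market-clearing price, it is binding.
At p = 26: qd = 81 - 3·26 = 3 and qs = 26 - 19 = 7.
Surplus = qs - qd = 7 - 3 = 4.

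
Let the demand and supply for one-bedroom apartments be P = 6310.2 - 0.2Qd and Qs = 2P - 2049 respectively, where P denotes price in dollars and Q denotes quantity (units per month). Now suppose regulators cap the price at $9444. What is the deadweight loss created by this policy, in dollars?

0

Rearranging demand gives Qd = 31551 - 5P. Without the control the market clears where 31551 - 5P = 2P - 2049, i.e. P* = 4800 and Q* = 7551.
The ceiling of 9444 is above the equilibrium price 4800, so it is not binding; the market clears at P* = 4800, Q* = 7551.
Since the control does not bind, no trades are prevented and deadweight loss is zero.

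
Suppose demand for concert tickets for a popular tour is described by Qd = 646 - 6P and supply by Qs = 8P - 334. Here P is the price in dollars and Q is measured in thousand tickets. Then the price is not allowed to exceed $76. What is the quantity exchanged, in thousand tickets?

226

In a free market, 646 - 6P = 8P - 334 gives the equilibrium P* = 70, Q* = 226.
Since 76 is above P* = 70, the ceiling does not bind and the free-market outcome prevails.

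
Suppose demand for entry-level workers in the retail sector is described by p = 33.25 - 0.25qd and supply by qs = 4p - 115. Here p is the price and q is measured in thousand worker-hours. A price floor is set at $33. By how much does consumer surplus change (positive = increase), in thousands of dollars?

-10

Rearranging demand gives qd = 133 - 4p. In a free market, 133 - 4p = 4p - 115 gives the equilibrium p* = 31, q* = 9.
Since 33 > 31, the floor is binding.
At p = 33: qd = 133 - 4·33 = 1 and qs = 4·33 - 115 = 17.
Consumer surplus without the control is ½ · (33.25 - 31) · 9 = 10.125.
With the floor, consumers buy 1 units at 33, so CS = ½ · (33.25 - 33) · 1 = 0.125.
Change in consumer surplus = 0.125 - 10.125 = -10.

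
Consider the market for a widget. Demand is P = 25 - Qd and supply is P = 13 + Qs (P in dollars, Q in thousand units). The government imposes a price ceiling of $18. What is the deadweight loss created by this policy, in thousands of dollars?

Rearranging demand gives Qd = 25 - P; rearranging supply gives Qs = P - 13. In a free market, 25 - P = P - 13 gives the equilibrium P* = 19, Q* = 6.
Since 18 < 19, the ceiling is binding.
At P = 18: Qd = 25 - 18 = 7 and Qs = 18 - 13 = 5.
Quantity traded falls to 5. At Q = 5 the demand price is 25 - 5 = 20 and the supply price is 13 + 5 = 18.
Deadweight loss = ½ · (20 - 18) · (6 - 5) = ½ · 2 · 1 = 1.

1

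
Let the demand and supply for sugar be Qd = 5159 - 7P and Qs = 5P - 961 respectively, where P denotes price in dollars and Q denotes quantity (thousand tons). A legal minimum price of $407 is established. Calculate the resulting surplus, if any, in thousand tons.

0

Without the control the market clears where 5159 - 7P = 5P - 961, i.e. P* = 510 and Q* = 1589.
The floor of 407 is below the equilibrium price 510, so it is not binding; the market clears at P* = 510, Q* = 1589.
Since the control does not bind, there is no surplus.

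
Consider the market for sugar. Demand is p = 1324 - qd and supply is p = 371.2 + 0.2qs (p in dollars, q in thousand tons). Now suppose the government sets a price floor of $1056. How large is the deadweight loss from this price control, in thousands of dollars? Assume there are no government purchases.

Rearranging demand gives qd = 1324 - p; rearranging supply gives qs = 5p - 1856. Setting quantity demanded equal to quantity supplied, 1324 - p = 5p - 1856, gives p* = 530 and q* = 794.
The floor of 1056 is above the equilibrium price 530, so it binds.
At p = 1056: qd = 1324 - 1056 = 268 and qs = 5·1056 - 1856 = 3424.
Quantity traded falls to 268. At q = 268 the demand price is 1324 - 268 = 1056 and the supply price is (1856 + 268)/5 = 424.8.
Deadweight loss = ½ · (1056 - 424.8) · (794 - 268) = ½ · 631.2 · 526 = 166005.6.

166005.6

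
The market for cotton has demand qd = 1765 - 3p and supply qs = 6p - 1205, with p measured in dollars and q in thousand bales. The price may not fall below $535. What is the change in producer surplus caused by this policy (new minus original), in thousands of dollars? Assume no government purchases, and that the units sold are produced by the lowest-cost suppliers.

Equilibrium: 1765 - 3p = 6p - 1205, so 2970 = 9p and p* = 330, q* = 775.
Because the floor (535) lies above the market-clearing price, it is binding.
At p = 535: qd = 1765 - 3·535 = 160 and qs = 6·535 - 1205 = 2005.
Producer surplus without the control is ½ · (330 - 1205/6) · 775 = 600625/12.
With the floor, 160 units are sold at 535. The supply price at q = 160 is 227.5, so PS = ½ · [(535 - 1205/6) + (535 - 227.5)] · 160 = 154000/3.
Change in producer surplus = 154000/3 - 600625/12 = 1281.25.

1281.25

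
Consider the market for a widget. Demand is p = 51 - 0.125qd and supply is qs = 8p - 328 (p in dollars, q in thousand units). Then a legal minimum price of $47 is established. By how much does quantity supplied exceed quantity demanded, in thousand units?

16

Rearranging demand gives qd = 408 - 8p. Setting quantity demanded equal to quantity supplied, 408 - 8p = 8p - 328, gives p* = 46 and q* = 40.
Because the floor (47) lies above the market-clearing price, it is binding.
At p = 47: qd = 408 - 8·47 = 32 and qs = 8·47 - 328 = 48.
Surplus = qs - qd = 48 - 32 = 16.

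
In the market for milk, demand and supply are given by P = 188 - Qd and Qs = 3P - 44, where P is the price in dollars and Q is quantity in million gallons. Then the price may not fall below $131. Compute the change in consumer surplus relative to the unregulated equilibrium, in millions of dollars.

Rearranging demand gives Qd = 188 - P. Setting quantity demanded equal to quantity supplied, 188 - P = 3P - 44, gives P* = 58 and Q* = 130.
Since 131 > 58, the floor is binding.
At P = 131: Qd = 188 - 131 = 57 and Qs = 3·131 - 44 = 349.
Consumer surplus without the control is ½ · (188 - 58) · 130 = 8450.
With the floor, consumers buy 57 units at 131, so CS = ½ · (188 - 131) · 57 = 1624.5.
Change in consumer surplus = 1624.5 - 8450 = -6825.5.

-6825.5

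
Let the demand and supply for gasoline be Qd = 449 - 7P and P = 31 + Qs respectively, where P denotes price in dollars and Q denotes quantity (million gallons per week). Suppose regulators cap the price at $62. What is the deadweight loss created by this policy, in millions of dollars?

0

Rearranging supply gives Qs = P - 31. In a free market, 449 - 7P = P - 31 gives the equilibrium P* = 60, Q* = 29.
Since 62 is above P* = 60, the ceiling does not bind and the free-market outcome prevails.
Since the control does not bind, no trades are prevented and deadweight loss is zero.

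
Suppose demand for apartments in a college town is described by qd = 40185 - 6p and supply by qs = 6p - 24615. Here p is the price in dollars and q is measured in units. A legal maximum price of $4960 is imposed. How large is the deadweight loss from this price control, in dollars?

Equilibrium: 40185 - 6p = 6p - 24615, so 64800 = 12p and p* = 5400, q* = 7785.
Since 4960 < 5400, the ceiling is binding.
At p = 4960: qd = 40185 - 6·4960 = 10425 and qs = 6·4960 - 24615 = 5145.
Quantity traded falls to 5145. At q = 5145 the demand price is (40185 - 5145)/6 = 5840 and the supply price is (24615 + 5145)/6 = 4960.
Deadweight loss = ½ · (5840 - 4960) · (7785 - 5145) = ½ · 880 · 2640 = 1161600.

1161600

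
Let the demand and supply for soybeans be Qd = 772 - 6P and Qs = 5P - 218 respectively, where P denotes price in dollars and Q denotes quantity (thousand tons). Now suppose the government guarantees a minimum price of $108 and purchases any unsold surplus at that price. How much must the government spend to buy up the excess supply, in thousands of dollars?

21384

Without the control the market clears where 772 - 6P = 5P - 218, i.e. P* = 90 and Q* = 232.
Since 108 > 90, the floor is binding.
At P = 108: Qd = 772 - 6·108 = 124 and Qs = 5·108 - 218 = 322.
Surplus = Qs - Qd = 198.
Government expenditure = surplus × support price = 198 × 108 = 21384.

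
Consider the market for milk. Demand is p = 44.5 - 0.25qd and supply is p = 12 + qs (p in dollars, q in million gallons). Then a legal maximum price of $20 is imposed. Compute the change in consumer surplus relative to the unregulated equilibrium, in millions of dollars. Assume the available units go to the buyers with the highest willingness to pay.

Rearranging demand gives qd = 178 - 4p; rearranging supply gives qs = p - 12. Setting quantity demanded equal to quantity supplied, 178 - 4p = p - 12, gives p* = 38 and q* = 26.
Because the ceiling (20) lies below the market-clearing price, it is binding.
At p = 20: qd = 178 - 4·20 = 98 and qs = 20 - 12 = 8.
Consumer surplus without the control is ½ · (44.5 - 38) · 26 = 84.5.
With the ceiling, 8 units are sold at 20 (assume they go to the highest-value buyers). The demand price at q = 8 is 42.5, so CS = ½ · [(44.5 - 20) + (42.5 - 20)] · 8 = 188.
Change in consumer surplus = 188 - 84.5 = 103.5.

103.5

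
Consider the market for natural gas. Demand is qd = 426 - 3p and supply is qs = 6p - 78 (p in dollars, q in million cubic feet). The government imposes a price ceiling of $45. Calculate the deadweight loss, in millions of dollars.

1089

Setting quantity demanded equal to quantity supplied, 426 - 3p = 6p - 78, gives p* = 56 and q* = 258.
Since 45 < 56, the ceiling is binding.
At p = 45: qd = 426 - 3·45 = 291 and qs = 6·45 - 78 = 192.
Quantity traded falls to 192. At q = 192 the demand price is (426 - 192)/3 = 78 and the supply price is (78 + 192)/6 = 45.
Deadweight loss = ½ · (78 - 45) · (258 - 192) = ½ · 33 · 66 = 1089.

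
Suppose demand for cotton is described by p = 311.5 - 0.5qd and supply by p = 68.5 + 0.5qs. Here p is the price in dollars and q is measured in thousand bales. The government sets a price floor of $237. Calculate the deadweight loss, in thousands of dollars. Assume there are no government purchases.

4418

Rearranging demand gives qd = 623 - 2p; rearranging supply gives qs = 2p - 137. In a free market, 623 - 2p = 2p - 137 gives the equilibrium p* = 190, q* = 243.
Because the floor (237) lies above the market-clearing price, it is binding.
At p = 237: qd = 623 - 2·237 = 149 and qs = 2·237 - 137 = 337.
Quantity traded falls to 149. At q = 149 the demand price is (623 - 149)/2 = 237 and the supply price is (137 + 149)/2 = 143.
Deadweight loss = ½ · (237 - 143) · (243 - 149) = ½ · 94 · 94 = 4418.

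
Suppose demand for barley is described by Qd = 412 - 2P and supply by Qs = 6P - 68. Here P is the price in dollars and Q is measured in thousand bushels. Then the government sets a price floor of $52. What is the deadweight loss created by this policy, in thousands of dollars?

0

In a free market, 412 - 2P = 6P - 68 gives the equilibrium P* = 60, Q* = 292.
The floor of 52 is below the equilibrium price 60, so it is not binding; the market clears at P* = 60, Q* = 292.
Since the control does not bind, no trades are prevented and deadweight loss is zero.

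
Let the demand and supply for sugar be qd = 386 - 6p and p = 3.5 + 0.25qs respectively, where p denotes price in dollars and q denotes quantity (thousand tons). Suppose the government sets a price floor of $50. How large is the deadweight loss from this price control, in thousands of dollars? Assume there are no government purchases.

Rearranging supply gives qs = 4p - 14. Without the control the market clears where 386 - 6p = 4p - 14, i.e. p* = 40 and q* = 146.
The floor of 50 is above the equilibrium price 40, so it binds.
At p = 50: qd = 386 - 6·50 = 86 and qs = 4·50 - 14 = 186.
Quantity traded falls to 86. At q = 86 the demand price is (386 - 86)/6 = 50 and the supply price is (14 + 86)/4 = 25.
Deadweight loss = ½ · (50 - 25) · (146 - 86) = ½ · 25 · 60 = 750.

750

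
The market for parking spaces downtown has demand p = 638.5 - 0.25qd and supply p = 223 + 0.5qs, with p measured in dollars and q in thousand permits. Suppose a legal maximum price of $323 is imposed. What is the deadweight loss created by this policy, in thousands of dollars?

46993.5

Rearranging demand gives qd = 2554 - 4p; rearranging supply gives qs = 2p - 446. In a free market, 2554 - 4p = 2p - 446 gives the equilibrium p* = 500, q* = 554.
Because the ceiling (323) lies below the market-clearing price, it is binding.
At p = 323: qd = 2554 - 4·323 = 1262 and qs = 2·323 - 446 = 200.
Quantity traded falls to 200. At q = 200 the demand price is (2554 - 200)/4 = 588.5 and the supply price is (446 + 200)/2 = 323.
Deadweight loss = ½ · (588.5 - 323) · (554 - 200) = ½ · 265.5 · 354 = 46993.5.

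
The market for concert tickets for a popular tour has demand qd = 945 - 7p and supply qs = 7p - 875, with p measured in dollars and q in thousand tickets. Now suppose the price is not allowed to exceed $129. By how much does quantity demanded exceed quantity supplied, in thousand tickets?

14

Equilibrium: 945 - 7p = 7p - 875, so 1820 = 14p and p* = 130, q* = 35.
Because the ceiling (129) lies below the market-clearing price, it is binding.
At p = 129: qd = 945 - 7·129 = 42 and qs = 7·129 - 875 = 28.
Shortage = qd - qs = 42 - 28 = 14.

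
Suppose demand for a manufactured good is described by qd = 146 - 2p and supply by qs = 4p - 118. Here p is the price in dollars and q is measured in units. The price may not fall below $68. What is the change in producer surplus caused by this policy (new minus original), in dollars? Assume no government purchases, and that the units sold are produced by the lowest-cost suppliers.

Setting quantity demanded equal to quantity supplied, 146 - 2p = 4p - 118, gives p* = 44 and q* = 58.
Since 68 > 44, the floor is binding.
At p = 68: qd = 146 - 2·68 = 10 and qs = 4·68 - 118 = 154.
Producer surplus without the control is ½ · (44 - 29.5) · 58 = 420.5.
With the floor, 10 units are sold at 68. The supply price at q = 10 is 32, so PS = ½ · [(68 - 29.5) + (68 - 32)] · 10 = 372.5.
Change in producer surplus = 372.5 - 420.5 = -48.

-48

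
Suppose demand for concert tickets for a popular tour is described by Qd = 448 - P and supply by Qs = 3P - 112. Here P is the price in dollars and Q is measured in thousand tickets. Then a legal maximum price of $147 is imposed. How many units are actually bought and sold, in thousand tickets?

308

Without the control the market clears where 448 - P = 3P - 112, i.e. P* = 140 and Q* = 308.
Since 147 is above P* = 140, the ceiling does not bind and the free-market outcome prevails.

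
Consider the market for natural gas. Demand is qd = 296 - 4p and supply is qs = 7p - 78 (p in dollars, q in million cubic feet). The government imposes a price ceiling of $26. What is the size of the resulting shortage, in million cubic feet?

88

In a free market, 296 - 4p = 7p - 78 gives the equilibrium p* = 34, q* = 160.
Because the ceiling (26) lies below the market-clearing price, it is binding.
At p = 26: qd = 296 - 4·26 = 192 and qs = 7·26 - 78 = 104.
Shortage = qd - qs = 192 - 104 = 88.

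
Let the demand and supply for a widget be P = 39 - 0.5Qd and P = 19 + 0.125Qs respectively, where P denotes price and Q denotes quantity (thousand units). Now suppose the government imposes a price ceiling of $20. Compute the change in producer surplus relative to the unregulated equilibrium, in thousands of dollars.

Rearranging demand gives Qd = 78 - 2P; rearranging supply gives Qs = 8P - 152. Without the control the market clears where 78 - 2P = 8P - 152, i.e. P* = 23 and Q* = 32.
Since 20 < 23, the ceiling is binding.
At P = 20: Qd = 78 - 2·20 = 38 and Qs = 8·20 - 152 = 8.
Producer surplus without the control is ½ · (23 - 19) · 32 = 64.
With the ceiling, producers sell 8 units at 20, so PS = ½ · (20 - 19) · 8 = 4.
Change in producer surplus = 4 - 64 = -60.

-60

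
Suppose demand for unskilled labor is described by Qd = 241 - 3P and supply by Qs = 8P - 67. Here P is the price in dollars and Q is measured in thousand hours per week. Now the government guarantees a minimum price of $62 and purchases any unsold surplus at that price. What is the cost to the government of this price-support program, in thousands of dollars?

Without the control the market clears where 241 - 3P = 8P - 67, i.e. P* = 28 and Q* = 157.
Because the floor (62) lies above the market-clearing price, it is binding.
At P = 62: Qd = 241 - 3·62 = 55 and Qs = 8·62 - 67 = 429.
Surplus = Qs - Qd = 374.
Government expenditure = surplus × support price = 374 × 62 = 23188.

23188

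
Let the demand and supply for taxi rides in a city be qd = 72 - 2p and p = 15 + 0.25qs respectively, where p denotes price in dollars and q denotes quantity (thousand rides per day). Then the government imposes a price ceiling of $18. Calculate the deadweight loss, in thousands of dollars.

Rearranging supply gives qs = 4p - 60. Without the control the market clears where 72 - 2p = 4p - 60, i.e. p* = 22 and q* = 28.
Since 18 < 22, the ceiling is binding.
At p = 18: qd = 72 - 2·18 = 36 and qs = 4·18 - 60 = 12.
Quantity traded falls to 12. At q = 12 the demand price is (72 - 12)/2 = 30 and the supply price is (60 + 12)/4 = 18.
Deadweight loss = ½ · (30 - 18) · (28 - 12) = ½ · 12 · 16 = 96.

96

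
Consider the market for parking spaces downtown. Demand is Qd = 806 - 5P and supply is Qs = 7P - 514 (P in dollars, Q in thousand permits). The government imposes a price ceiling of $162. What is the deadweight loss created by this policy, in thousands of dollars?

0

Without the control the market clears where 806 - 5P = 7P - 514, i.e. P* = 110 and Q* = 256.
The ceiling of 162 is above the equilibrium price 110, so it is not binding; the market clears at P* = 110, Q* = 256.
Since the control does not bind, no trades are prevented and deadweight loss is zero.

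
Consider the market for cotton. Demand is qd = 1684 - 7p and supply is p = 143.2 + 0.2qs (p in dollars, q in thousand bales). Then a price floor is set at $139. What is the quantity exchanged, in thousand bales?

284

Rearranging supply gives qs = 5p - 716. Setting quantity demanded equal to quantity supplied, 1684 - 7p = 5p - 716, gives p* = 200 and q* = 284.
The floor of 139 is below the equilibrium price 200, so it is not binding; the market clears at p* = 200, q* = 284.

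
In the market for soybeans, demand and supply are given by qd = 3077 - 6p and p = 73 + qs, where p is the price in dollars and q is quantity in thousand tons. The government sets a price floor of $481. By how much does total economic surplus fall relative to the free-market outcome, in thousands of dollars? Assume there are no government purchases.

Rearranging supply gives qs = p - 73. In a free market, 3077 - 6p = p - 73 gives the equilibrium p* = 450, q* = 377.
The floor of 481 is above the equilibrium price 450, so it binds.
At p = 481: qd = 3077 - 6·481 = 191 and qs = 481 - 73 = 408.
Quantity traded falls to 191. At q = 191 the demand price is (3077 - 191)/6 = 481 and the supply price is 73 + 191 = 264.
Deadweight loss = ½ · (481 - 264) · (377 - 191) = ½ · 217 · 186 = 20181.

20181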